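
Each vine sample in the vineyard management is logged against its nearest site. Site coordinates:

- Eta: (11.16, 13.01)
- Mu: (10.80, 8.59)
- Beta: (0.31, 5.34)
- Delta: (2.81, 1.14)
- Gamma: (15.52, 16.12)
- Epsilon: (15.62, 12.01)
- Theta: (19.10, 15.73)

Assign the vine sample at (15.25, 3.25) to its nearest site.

Squared distances to each site:
Eta: 111.986; Mu: 48.318; Beta: 227.572; Delta: 159.206; Gamma: 165.710; Epsilon: 76.874; Theta: 170.573.
Minimum at Mu.

Mu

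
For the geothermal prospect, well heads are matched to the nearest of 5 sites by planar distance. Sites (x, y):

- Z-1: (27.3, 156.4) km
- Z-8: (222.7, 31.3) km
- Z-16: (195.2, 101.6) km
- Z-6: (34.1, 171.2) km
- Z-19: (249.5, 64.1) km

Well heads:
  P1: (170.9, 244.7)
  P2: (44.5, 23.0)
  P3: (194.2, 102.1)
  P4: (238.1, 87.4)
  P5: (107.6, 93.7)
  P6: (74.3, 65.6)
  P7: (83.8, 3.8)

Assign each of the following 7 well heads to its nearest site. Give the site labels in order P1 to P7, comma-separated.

Z-16, Z-1, Z-16, Z-19, Z-16, Z-1, Z-8

P1 → Z-16 (d²=21068.10)
P2 → Z-1 (d²=18091.40)
P3 → Z-16 (d²=1.25)
P4 → Z-19 (d²=672.85)
P5 → Z-16 (d²=7736.17)
P6 → Z-1 (d²=10453.64)
P7 → Z-8 (d²=20049.46)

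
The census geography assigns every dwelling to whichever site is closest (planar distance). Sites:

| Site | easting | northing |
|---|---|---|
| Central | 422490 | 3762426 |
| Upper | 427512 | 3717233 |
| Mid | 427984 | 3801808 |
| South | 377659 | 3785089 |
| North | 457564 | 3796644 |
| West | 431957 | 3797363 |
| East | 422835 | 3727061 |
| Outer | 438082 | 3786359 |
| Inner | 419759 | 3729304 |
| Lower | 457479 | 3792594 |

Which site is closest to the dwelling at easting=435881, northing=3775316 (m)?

Squared distances to each site:
Central: 345470981.000; Upper: 3443675050.000; Mid: 764188673.000; South: 3485312813.000; North: 925036073.000; West: 501467985.000; East: 2498743141.000; Outer: 126792250.000; Inner: 2377023028.000; Lower: 765002888.000.
Minimum at Outer.

Outer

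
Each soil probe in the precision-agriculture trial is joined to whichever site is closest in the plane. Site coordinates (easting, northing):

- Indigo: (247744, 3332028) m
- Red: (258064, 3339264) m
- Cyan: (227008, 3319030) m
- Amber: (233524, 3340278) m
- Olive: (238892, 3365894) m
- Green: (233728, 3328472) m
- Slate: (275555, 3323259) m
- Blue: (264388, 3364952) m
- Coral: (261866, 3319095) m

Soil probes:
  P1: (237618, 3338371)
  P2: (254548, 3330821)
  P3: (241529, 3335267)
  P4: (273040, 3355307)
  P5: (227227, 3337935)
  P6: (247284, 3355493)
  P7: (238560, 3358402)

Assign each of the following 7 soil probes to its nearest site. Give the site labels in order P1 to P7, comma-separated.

P1 → Amber (d²=20397485.00)
P2 → Indigo (d²=47751265.00)
P3 → Indigo (d²=49117346.00)
P4 → Blue (d²=167883129.00)
P5 → Amber (d²=45141858.00)
P6 → Olive (d²=178606465.00)
P7 → Olive (d²=56240288.00)

Amber, Indigo, Indigo, Blue, Amber, Olive, Olive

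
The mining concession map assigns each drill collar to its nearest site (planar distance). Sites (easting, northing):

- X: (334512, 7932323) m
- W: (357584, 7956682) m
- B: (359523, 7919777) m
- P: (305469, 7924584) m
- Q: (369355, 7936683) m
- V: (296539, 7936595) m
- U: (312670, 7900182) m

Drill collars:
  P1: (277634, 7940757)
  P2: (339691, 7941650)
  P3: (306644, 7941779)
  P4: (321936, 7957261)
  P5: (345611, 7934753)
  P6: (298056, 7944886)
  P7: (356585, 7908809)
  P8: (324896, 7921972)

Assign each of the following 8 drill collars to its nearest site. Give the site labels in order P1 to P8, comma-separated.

V, X, V, X, X, V, B, X

P1 → V (d²=374721269.00)
P2 → X (d²=113814970.00)
P3 → V (d²=128984881.00)
P4 → X (d²=780059620.00)
P5 → X (d²=129092701.00)
P6 → V (d²=71041970.00)
P7 → B (d²=128928868.00)
P8 → X (d²=199610657.00)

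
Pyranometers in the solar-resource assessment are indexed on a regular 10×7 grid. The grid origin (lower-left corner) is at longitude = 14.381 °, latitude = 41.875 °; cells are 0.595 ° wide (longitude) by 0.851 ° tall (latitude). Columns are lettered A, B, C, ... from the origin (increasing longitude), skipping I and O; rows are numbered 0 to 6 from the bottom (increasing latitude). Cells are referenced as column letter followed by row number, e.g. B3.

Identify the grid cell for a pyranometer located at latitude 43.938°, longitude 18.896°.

H2

Column index: ⌊(18.896 − 14.381) / 0.595⌋ = ⌊7.588⌋ = 7 → column H
Row offset from origin: ⌊(43.938 − 41.875) / 0.851⌋ = ⌊2.424⌋ = 2 → row 2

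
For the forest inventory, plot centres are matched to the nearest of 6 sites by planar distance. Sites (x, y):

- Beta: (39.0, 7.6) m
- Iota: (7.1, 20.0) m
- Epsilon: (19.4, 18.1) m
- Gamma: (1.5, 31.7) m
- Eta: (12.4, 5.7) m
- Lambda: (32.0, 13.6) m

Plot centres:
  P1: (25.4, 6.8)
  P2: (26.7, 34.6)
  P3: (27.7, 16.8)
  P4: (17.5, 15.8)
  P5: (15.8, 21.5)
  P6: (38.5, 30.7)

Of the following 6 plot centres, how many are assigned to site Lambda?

P1 → Lambda
P2 → Epsilon
P3 → Lambda
P4 → Epsilon
P5 → Epsilon
P6 → Lambda
3 of the 6 go to Lambda.

3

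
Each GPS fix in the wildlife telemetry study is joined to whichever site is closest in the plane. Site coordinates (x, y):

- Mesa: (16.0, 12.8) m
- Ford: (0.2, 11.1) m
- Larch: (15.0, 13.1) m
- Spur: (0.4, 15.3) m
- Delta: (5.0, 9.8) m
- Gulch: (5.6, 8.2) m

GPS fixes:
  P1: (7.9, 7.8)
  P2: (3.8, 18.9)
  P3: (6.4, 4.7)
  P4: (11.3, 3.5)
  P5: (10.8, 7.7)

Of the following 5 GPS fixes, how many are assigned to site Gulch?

P1 → Gulch
P2 → Spur
P3 → Gulch
P4 → Gulch
P5 → Gulch
4 of the 5 go to Gulch.

4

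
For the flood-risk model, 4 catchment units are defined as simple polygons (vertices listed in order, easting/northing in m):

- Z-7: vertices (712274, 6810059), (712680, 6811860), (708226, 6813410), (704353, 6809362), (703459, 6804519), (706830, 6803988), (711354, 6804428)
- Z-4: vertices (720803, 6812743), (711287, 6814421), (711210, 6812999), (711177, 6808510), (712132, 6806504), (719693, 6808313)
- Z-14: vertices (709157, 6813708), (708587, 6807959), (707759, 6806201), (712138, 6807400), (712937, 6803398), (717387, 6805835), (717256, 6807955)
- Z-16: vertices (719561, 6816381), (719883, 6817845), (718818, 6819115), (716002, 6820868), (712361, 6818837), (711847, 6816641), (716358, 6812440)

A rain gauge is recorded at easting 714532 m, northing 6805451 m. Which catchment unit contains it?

Z-14

Cast a ray rightward from (714532, 6805451). For each polygon, the edges (by vertex number in listed order) whose endpoints lie on opposite sides of northing = 6805451, where each meets that height, and whether that is right or left of the point:
Z-7: 4–5 at easting≈703631.0 (left), 7–1 at easting≈711521.1 (left) → 0 crossings.
Z-4: no edge straddles that height → 0 crossings.
Z-14: 4–5 at easting≈712527.1 (left), 5–6 at easting≈716685.8 (right) → 1 crossing.
Z-16: no edge straddles that height → 0 crossings.
Only Z-14 has an odd count, so the point is inside Z-14.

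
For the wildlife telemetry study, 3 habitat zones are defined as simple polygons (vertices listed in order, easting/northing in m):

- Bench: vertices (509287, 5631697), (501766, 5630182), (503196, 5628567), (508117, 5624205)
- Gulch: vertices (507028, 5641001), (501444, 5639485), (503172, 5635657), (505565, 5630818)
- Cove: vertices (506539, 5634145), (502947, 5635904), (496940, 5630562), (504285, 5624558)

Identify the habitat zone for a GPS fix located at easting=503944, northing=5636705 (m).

Cast a ray rightward from (503944, 5636705). For each polygon, the edges (by vertex number in listed order) whose endpoints lie on opposite sides of northing = 5636705, where each meets that height, and whether that is right or left of the point:
Bench: no edge straddles that height → 0 crossings.
Gulch: 2–3 at easting≈502698.9 (left), 4–1 at easting≈506410.8 (right) → 1 crossing.
Cove: no edge straddles that height → 0 crossings.
Only Gulch has an odd count, so the point is inside Gulch.

Gulch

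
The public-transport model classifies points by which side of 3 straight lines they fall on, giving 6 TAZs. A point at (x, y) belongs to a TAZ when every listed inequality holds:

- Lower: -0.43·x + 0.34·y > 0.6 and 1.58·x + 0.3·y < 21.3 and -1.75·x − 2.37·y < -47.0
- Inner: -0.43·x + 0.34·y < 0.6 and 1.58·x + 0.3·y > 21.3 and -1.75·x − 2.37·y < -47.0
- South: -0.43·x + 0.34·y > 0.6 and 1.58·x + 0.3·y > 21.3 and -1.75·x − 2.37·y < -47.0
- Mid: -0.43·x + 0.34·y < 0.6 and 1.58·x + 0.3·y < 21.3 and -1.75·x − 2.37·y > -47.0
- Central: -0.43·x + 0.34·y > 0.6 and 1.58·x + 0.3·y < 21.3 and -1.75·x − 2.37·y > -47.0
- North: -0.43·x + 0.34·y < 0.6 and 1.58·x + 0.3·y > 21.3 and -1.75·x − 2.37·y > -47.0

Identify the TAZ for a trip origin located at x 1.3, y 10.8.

Central

-0.43·1.3 + 0.34·10.8 = 3.113, which is > 0.6
1.58·1.3 + 0.3·10.8 = 5.294, which is < 21.3
-1.75·1.3 − 2.37·10.8 = -27.871, which is > -47.0
This sign pattern matches Central.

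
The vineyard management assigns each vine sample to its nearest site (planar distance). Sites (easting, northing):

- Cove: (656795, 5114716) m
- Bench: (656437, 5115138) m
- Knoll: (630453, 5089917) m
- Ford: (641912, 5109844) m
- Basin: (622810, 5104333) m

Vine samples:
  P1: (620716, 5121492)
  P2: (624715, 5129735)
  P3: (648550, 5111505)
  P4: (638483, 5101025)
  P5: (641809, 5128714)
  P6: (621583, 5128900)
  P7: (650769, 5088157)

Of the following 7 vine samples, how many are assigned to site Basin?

3

P1 → Basin
P2 → Basin
P3 → Ford
P4 → Ford
P5 → Ford
P6 → Basin
P7 → Knoll
3 of the 7 go to Basin.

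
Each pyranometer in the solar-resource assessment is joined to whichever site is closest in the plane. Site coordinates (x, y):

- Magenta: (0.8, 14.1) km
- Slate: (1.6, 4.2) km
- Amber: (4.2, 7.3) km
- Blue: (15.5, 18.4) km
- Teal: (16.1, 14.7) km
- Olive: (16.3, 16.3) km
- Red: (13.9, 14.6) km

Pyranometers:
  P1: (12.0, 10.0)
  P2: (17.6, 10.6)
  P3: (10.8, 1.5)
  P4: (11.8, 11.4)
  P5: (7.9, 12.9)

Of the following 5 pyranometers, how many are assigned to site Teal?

1

P1 → Red
P2 → Teal
P3 → Amber
P4 → Red
P5 → Red
1 of the 5 goes to Teal.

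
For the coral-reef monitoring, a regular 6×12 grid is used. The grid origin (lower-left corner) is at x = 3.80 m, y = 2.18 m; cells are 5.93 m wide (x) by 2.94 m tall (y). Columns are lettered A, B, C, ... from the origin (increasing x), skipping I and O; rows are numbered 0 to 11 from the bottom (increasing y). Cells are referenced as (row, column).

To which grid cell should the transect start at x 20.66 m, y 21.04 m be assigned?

Column index: ⌊(20.66 − 3.80) / 5.93⌋ = ⌊2.843⌋ = 2 → column C
Row offset from origin: ⌊(21.04 − 2.18) / 2.94⌋ = ⌊6.415⌋ = 6 → row 6

(6, C)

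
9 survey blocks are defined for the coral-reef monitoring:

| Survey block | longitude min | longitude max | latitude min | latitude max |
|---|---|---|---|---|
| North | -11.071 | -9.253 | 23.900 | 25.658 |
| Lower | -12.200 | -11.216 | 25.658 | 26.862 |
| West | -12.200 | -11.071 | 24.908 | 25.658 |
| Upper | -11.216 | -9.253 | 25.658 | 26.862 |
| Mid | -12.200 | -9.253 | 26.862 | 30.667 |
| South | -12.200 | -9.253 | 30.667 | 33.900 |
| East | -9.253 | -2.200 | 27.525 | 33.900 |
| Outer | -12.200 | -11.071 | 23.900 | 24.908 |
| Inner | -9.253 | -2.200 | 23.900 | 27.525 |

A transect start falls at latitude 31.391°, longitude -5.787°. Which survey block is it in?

The point has longitude = -5.787 and latitude = 31.391.
Only East satisfies -9.253 ≤ longitude ≤ -2.200 and 27.525 ≤ latitude ≤ 33.900.

East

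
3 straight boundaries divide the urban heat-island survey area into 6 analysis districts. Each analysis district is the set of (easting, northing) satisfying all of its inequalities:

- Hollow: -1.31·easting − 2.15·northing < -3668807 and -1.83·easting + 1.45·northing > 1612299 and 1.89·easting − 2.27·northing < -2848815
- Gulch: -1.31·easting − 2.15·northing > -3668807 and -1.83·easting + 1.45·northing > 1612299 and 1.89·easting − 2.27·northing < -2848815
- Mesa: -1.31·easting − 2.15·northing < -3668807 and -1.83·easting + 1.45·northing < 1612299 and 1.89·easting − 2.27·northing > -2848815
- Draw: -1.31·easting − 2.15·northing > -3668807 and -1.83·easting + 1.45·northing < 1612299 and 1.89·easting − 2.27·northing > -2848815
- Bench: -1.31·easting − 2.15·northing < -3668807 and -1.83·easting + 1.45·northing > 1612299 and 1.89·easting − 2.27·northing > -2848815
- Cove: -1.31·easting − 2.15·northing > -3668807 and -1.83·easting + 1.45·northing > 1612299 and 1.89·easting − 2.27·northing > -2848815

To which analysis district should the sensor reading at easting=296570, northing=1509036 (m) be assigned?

Gulch

-1.31·296570 − 2.15·1509036 = -3632934.100, which is > -3668807
-1.83·296570 + 1.45·1509036 = 1645379.100, which is > 1612299
1.89·296570 − 2.27·1509036 = -2864994.420, which is < -2848815
This sign pattern matches Gulch.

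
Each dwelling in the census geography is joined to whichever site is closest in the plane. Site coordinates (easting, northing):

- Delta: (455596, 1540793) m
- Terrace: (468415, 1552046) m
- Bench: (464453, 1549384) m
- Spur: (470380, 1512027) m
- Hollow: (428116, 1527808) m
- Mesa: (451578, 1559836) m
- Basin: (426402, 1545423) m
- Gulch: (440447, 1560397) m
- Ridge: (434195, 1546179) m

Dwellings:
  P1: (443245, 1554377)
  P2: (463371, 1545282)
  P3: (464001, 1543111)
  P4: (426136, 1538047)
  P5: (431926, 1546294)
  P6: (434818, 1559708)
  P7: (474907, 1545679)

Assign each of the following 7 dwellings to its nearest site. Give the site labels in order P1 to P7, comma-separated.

Gulch, Bench, Bench, Basin, Ridge, Gulch, Terrace

P1 → Gulch (d²=44069204.00)
P2 → Bench (d²=17997128.00)
P3 → Bench (d²=39554833.00)
P4 → Basin (d²=54476132.00)
P5 → Ridge (d²=5161586.00)
P6 → Gulch (d²=32160362.00)
P7 → Terrace (d²=82684753.00)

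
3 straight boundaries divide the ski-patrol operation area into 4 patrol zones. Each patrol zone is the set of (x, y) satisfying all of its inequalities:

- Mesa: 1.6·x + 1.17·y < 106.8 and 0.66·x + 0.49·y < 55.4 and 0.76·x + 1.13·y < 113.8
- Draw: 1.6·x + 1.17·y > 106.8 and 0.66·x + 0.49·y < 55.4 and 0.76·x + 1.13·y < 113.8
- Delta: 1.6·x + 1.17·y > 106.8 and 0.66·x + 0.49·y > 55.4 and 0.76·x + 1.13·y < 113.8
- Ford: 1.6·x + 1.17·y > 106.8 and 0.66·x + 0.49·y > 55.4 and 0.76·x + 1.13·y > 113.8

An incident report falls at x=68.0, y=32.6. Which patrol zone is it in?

1.6·68.0 + 1.17·32.6 = 146.942, which is > 106.8
0.66·68.0 + 0.49·32.6 = 60.854, which is > 55.4
0.76·68.0 + 1.13·32.6 = 88.518, which is < 113.8
This sign pattern matches Delta.

Delta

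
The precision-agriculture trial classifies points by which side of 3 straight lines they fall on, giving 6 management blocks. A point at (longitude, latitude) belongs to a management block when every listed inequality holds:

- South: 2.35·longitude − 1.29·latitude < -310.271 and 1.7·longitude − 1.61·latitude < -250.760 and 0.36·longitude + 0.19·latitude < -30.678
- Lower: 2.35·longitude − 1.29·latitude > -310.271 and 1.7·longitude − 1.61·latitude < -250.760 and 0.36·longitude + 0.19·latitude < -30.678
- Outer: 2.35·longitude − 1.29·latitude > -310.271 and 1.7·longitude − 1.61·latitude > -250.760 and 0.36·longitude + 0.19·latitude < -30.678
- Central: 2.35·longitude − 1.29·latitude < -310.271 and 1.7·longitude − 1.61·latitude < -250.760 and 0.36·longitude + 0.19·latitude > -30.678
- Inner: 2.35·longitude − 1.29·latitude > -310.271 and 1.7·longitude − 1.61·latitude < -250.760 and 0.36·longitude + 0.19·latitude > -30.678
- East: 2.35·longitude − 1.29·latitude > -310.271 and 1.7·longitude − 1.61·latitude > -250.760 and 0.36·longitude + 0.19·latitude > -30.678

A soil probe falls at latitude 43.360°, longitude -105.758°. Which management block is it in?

East

2.35·-105.758 − 1.29·43.360 = -304.466, which is > -310.271
1.7·-105.758 − 1.61·43.360 = -249.598, which is > -250.760
0.36·-105.758 + 0.19·43.360 = -29.834, which is > -30.678
This sign pattern matches East.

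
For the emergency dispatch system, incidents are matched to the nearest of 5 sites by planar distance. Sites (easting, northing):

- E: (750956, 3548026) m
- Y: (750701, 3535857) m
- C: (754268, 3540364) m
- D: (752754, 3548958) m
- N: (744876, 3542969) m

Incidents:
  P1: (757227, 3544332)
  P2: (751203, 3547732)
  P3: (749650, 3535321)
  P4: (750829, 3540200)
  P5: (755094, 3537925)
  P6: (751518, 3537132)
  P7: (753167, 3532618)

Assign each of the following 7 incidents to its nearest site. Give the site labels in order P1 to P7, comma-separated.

C, E, Y, C, C, Y, Y

P1 → C (d²=24500705.00)
P2 → E (d²=147445.00)
P3 → Y (d²=1391897.00)
P4 → C (d²=11853617.00)
P5 → C (d²=6630997.00)
P6 → Y (d²=2293114.00)
P7 → Y (d²=16572277.00)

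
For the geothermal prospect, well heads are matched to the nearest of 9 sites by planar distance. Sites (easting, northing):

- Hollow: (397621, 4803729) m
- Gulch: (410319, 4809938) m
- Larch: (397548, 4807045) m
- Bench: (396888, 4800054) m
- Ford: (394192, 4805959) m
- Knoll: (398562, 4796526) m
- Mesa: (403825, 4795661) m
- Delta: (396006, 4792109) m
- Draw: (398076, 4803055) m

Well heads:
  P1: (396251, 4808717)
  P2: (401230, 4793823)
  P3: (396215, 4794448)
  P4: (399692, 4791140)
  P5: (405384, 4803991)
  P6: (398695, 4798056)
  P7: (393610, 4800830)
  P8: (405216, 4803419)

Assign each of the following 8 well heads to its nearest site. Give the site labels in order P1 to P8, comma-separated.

P1 → Larch (d²=4477793.00)
P2 → Mesa (d²=10112269.00)
P3 → Delta (d²=5514602.00)
P4 → Delta (d²=14525557.00)
P5 → Draw (d²=54282960.00)
P6 → Knoll (d²=2358589.00)
P7 → Bench (d²=11347460.00)
P8 → Draw (d²=51112096.00)

Larch, Mesa, Delta, Delta, Draw, Knoll, Bench, Draw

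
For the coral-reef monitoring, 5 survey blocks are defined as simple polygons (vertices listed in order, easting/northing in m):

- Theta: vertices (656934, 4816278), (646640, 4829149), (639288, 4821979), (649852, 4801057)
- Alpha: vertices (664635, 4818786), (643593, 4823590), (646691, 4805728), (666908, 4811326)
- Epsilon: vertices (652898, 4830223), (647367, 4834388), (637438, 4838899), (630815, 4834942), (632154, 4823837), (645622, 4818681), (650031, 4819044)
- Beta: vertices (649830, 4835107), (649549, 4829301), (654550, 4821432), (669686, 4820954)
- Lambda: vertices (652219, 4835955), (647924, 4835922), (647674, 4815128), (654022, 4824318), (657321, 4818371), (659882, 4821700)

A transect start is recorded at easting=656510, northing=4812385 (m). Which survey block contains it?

Cast a ray rightward from (656510, 4812385). For each polygon, the edges (by vertex number in listed order) whose endpoints lie on opposite sides of northing = 4812385, where each meets that height, and whether that is right or left of the point:
Theta: 3–4 at easting≈644132.2 (left), 4–1 at easting≈655122.7 (left) → 0 crossings.
Alpha: 2–3 at easting≈645536.4 (left), 4–1 at easting≈666585.3 (right) → 1 crossing.
Epsilon: no edge straddles that height → 0 crossings.
Beta: no edge straddles that height → 0 crossings.
Lambda: no edge straddles that height → 0 crossings.
Only Alpha has an odd count, so the point is inside Alpha.

Alpha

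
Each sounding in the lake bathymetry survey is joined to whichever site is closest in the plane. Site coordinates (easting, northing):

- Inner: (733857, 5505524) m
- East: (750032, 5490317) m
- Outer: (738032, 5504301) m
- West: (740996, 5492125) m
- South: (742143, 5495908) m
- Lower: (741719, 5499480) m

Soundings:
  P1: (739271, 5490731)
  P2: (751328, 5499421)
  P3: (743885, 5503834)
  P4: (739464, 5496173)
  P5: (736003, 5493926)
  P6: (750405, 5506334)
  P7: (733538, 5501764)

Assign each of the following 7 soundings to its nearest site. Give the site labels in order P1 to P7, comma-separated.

P1 → West (d²=4918861.00)
P2 → East (d²=84562432.00)
P3 → Lower (d²=23648872.00)
P4 → South (d²=7247266.00)
P5 → West (d²=28173650.00)
P6 → Lower (d²=122423912.00)
P7 → Inner (d²=14239361.00)

West, East, Lower, South, West, Lower, Inner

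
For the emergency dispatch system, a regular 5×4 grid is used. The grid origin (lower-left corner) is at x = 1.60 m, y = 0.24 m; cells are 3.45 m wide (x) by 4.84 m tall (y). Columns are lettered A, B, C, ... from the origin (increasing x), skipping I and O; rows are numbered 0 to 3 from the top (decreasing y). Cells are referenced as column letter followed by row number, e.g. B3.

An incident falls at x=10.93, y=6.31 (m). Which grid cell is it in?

C2

Column index: ⌊(10.93 − 1.60) / 3.45⌋ = ⌊2.704⌋ = 2 → column C
Row offset from origin: ⌊(6.31 − 0.24) / 4.84⌋ = ⌊1.254⌋ = 1 → row 2 (counted from top)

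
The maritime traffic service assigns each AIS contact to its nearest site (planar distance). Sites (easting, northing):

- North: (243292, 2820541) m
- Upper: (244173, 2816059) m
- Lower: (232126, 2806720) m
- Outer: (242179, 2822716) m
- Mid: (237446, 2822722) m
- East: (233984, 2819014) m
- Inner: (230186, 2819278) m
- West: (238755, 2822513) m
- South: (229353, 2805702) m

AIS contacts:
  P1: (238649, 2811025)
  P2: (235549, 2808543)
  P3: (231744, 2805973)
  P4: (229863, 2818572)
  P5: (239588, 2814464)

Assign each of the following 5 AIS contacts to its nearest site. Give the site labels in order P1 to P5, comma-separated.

Upper, Lower, Lower, Inner, Upper

P1 → Upper (d²=55855732.00)
P2 → Lower (d²=15040258.00)
P3 → Lower (d²=703933.00)
P4 → Inner (d²=602765.00)
P5 → Upper (d²=23566250.00)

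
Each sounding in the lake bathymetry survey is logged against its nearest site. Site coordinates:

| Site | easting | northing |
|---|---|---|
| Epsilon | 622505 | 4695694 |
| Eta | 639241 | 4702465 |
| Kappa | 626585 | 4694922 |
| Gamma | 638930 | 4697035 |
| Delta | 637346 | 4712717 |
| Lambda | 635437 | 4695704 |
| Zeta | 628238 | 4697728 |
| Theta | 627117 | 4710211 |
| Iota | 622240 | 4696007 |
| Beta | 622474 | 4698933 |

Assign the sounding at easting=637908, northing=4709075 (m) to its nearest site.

Squared distances to each site:
Epsilon: 416303570.000; Eta: 45468989.000; Kappa: 328517738.000; Gamma: 146006084.000; Delta: 13580008.000; Lambda: 184889482.000; Zeta: 222263309.000; Theta: 117736177.000; Iota: 416258848.000; Beta: 341068520.000.
Minimum at Delta.

Delta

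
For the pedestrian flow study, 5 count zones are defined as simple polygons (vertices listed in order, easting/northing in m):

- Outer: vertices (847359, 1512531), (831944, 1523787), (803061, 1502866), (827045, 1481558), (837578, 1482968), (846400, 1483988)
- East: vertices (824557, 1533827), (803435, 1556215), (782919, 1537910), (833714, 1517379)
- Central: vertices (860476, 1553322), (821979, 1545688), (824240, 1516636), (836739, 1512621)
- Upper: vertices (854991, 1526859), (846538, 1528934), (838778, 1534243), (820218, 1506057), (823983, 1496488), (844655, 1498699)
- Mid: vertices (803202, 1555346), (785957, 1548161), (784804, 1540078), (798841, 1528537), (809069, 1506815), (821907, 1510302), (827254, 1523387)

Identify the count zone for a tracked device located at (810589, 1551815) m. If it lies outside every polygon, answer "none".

Cast a ray rightward from (810589, 1551815). For each polygon, the edges (by vertex number in listed order) whose endpoints lie on opposite sides of northing = 1551815, where each meets that height, and whether that is right or left of the point:
Outer: no edge straddles that height → 0 crossings.
East: 1–2 at easting≈807586.2 (left), 2–3 at easting≈798503.5 (left) → 0 crossings.
Central: 1–2 at easting≈852876.4 (right), 4–1 at easting≈859597.1 (right) → 2 crossings.
Upper: no edge straddles that height → 0 crossings.
Mid: 1–2 at easting≈794727.1 (left), 7–1 at easting≈805859.4 (left) → 0 crossings.
All counts are even, so the point lies outside every listed polygon.

none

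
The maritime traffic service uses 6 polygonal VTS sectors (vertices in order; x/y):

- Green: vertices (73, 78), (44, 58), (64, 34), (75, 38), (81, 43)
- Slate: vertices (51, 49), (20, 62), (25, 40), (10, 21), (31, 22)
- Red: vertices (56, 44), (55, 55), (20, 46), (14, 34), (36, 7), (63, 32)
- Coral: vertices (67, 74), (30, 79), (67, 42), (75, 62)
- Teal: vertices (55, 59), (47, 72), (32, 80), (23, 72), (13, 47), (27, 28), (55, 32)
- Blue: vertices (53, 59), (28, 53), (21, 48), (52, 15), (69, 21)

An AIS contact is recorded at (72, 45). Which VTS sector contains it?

Green

Cast a ray rightward from (72, 45). For each polygon, the edges (by vertex number in listed order) whose endpoints lie on opposite sides of y = 45, where each meets that height, and whether that is right or left of the point:
Green: 2–3 at x≈54.8 (left), 5–1 at x≈80.5 (right) → 1 crossing.
Slate: 2–3 at x≈23.9 (left), 5–1 at x≈48.0 (left) → 0 crossings.
Red: 1–2 at x≈55.9 (left), 3–4 at x≈19.5 (left) → 0 crossings.
Coral: 2–3 at x≈64.0 (left), 3–4 at x≈68.2 (left) → 0 crossings.
Teal: 5–6 at x≈14.5 (left), 7–1 at x≈55.0 (left) → 0 crossings.
Blue: 3–4 at x≈23.8 (left), 5–1 at x≈58.9 (left) → 0 crossings.
Only Green has an odd count, so the point is inside Green.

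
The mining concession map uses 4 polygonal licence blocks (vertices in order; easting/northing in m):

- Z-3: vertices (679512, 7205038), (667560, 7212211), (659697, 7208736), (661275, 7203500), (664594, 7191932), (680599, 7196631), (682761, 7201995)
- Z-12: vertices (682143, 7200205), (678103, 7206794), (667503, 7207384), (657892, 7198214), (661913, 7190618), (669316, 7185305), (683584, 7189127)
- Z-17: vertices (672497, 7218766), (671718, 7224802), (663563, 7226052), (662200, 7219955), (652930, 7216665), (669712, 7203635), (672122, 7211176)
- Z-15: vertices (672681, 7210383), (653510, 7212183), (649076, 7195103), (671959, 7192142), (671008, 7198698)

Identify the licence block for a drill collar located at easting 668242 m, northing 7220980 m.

Z-17

Cast a ray rightward from (668242, 7220980). For each polygon, the edges (by vertex number in listed order) whose endpoints lie on opposite sides of northing = 7220980, where each meets that height, and whether that is right or left of the point:
Z-3: no edge straddles that height → 0 crossings.
Z-12: no edge straddles that height → 0 crossings.
Z-17: 1–2 at easting≈672211.3 (right), 3–4 at easting≈662429.1 (left) → 1 crossing.
Z-15: no edge straddles that height → 0 crossings.
Only Z-17 has an odd count, so the point is inside Z-17.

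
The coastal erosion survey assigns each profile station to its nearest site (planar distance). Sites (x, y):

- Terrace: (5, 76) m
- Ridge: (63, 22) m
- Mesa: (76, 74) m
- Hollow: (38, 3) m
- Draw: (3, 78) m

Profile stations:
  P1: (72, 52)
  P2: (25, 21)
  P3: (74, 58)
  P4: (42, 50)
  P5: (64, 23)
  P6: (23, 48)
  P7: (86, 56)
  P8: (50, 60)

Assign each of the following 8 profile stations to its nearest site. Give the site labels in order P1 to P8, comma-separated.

P1 → Mesa (d²=500.00)
P2 → Hollow (d²=493.00)
P3 → Mesa (d²=260.00)
P4 → Ridge (d²=1225.00)
P5 → Ridge (d²=2.00)
P6 → Terrace (d²=1108.00)
P7 → Mesa (d²=424.00)
P8 → Mesa (d²=872.00)

Mesa, Hollow, Mesa, Ridge, Ridge, Terrace, Mesa, Mesa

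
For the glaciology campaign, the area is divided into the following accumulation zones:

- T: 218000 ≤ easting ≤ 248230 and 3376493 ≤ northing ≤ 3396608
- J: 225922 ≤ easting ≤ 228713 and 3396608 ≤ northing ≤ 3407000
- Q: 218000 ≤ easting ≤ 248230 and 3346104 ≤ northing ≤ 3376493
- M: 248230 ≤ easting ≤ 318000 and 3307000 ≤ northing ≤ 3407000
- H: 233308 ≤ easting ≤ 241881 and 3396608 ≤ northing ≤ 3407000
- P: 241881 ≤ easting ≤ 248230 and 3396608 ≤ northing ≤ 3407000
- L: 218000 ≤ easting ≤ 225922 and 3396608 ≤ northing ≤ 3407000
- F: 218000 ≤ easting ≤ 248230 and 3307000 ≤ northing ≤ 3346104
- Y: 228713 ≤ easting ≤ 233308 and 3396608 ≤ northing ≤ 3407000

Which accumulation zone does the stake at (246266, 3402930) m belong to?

P

The point has easting = 246266 and northing = 3402930.
Only P satisfies 241881 ≤ easting ≤ 248230 and 3396608 ≤ northing ≤ 3407000.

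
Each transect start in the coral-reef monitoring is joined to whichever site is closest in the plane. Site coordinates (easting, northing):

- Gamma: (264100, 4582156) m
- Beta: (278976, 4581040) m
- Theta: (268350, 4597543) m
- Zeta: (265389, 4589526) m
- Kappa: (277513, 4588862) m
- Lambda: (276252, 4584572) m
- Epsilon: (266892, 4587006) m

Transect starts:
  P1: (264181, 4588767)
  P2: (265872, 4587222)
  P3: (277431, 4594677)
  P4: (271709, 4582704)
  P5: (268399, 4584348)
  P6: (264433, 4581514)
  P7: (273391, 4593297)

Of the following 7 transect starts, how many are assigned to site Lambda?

1

P1 → Zeta
P2 → Epsilon
P3 → Kappa
P4 → Lambda
P5 → Epsilon
P6 → Gamma
P7 → Kappa
1 of the 7 goes to Lambda.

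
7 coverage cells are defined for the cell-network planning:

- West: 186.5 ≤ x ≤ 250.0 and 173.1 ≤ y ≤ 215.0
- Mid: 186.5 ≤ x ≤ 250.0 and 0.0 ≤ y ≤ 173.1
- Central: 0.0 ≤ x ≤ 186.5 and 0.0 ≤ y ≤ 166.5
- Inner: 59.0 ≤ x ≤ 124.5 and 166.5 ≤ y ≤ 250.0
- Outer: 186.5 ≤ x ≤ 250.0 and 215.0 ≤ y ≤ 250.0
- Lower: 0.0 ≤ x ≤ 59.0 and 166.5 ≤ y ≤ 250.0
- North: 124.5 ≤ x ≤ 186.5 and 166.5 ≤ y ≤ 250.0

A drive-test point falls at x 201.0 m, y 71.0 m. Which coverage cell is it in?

Mid

The point has x = 201.0 and y = 71.0.
Only Mid satisfies 186.5 ≤ x ≤ 250.0 and 0.0 ≤ y ≤ 173.1.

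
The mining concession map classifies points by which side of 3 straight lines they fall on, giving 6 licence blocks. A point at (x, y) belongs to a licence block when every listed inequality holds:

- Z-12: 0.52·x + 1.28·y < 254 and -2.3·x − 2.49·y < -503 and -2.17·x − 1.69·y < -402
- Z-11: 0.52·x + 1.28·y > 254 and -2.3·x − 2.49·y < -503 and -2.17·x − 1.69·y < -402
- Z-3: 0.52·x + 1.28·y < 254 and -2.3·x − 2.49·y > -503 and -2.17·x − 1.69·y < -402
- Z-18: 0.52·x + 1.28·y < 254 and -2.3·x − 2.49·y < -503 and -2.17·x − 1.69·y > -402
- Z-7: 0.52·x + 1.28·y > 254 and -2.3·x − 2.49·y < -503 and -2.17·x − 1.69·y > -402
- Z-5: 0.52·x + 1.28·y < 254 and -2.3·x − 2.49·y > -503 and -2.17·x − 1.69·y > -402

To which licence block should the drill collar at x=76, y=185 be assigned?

Z-11

0.52·76 + 1.28·185 = 276.320, which is > 254
-2.3·76 − 2.49·185 = -635.450, which is < -503
-2.17·76 − 1.69·185 = -477.570, which is < -402
This sign pattern matches Z-11.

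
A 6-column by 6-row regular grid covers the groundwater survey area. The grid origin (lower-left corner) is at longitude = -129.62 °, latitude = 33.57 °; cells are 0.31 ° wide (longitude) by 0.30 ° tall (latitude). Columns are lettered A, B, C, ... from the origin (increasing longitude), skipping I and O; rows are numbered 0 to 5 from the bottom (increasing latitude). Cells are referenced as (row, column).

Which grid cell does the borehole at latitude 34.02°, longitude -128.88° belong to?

Column index: ⌊(-128.88 − -129.62) / 0.31⌋ = ⌊2.387⌋ = 2 → column C
Row offset from origin: ⌊(34.02 − 33.57) / 0.30⌋ = ⌊1.500⌋ = 1 → row 1

(1, C)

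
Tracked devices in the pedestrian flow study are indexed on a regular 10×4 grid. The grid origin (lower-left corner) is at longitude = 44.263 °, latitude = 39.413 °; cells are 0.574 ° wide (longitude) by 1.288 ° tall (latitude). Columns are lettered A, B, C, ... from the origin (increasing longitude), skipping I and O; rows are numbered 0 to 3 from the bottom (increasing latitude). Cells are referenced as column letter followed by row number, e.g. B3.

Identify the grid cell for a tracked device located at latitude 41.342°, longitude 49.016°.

Column index: ⌊(49.016 − 44.263) / 0.574⌋ = ⌊8.280⌋ = 8 → column J
Row offset from origin: ⌊(41.342 − 39.413) / 1.288⌋ = ⌊1.498⌋ = 1 → row 1

J1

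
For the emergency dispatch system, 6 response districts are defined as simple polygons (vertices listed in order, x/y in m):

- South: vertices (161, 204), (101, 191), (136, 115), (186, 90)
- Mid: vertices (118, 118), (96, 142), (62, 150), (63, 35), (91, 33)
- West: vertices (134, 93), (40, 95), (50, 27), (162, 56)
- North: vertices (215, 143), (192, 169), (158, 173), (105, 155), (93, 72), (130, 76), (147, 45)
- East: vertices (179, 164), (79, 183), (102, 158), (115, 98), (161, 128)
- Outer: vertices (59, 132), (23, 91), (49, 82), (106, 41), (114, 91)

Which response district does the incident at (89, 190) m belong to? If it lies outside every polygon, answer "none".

Cast a ray rightward from (89, 190). For each polygon, the edges (by vertex number in listed order) whose endpoints lie on opposite sides of y = 190, where each meets that height, and whether that is right or left of the point:
South: 2–3 at x≈101.5 (right), 4–1 at x≈164.1 (right) → 2 crossings.
Mid: no edge straddles that height → 0 crossings.
West: no edge straddles that height → 0 crossings.
North: no edge straddles that height → 0 crossings.
East: no edge straddles that height → 0 crossings.
Outer: no edge straddles that height → 0 crossings.
All counts are even, so the point lies outside every listed polygon.

none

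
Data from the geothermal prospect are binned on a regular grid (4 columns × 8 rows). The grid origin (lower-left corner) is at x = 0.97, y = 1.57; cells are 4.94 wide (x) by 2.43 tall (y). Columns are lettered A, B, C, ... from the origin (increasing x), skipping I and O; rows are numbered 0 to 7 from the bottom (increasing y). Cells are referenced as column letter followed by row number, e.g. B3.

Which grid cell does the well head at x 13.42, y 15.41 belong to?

C5

Column index: ⌊(13.42 − 0.97) / 4.94⌋ = ⌊2.520⌋ = 2 → column C
Row offset from origin: ⌊(15.41 − 1.57) / 2.43⌋ = ⌊5.695⌋ = 5 → row 5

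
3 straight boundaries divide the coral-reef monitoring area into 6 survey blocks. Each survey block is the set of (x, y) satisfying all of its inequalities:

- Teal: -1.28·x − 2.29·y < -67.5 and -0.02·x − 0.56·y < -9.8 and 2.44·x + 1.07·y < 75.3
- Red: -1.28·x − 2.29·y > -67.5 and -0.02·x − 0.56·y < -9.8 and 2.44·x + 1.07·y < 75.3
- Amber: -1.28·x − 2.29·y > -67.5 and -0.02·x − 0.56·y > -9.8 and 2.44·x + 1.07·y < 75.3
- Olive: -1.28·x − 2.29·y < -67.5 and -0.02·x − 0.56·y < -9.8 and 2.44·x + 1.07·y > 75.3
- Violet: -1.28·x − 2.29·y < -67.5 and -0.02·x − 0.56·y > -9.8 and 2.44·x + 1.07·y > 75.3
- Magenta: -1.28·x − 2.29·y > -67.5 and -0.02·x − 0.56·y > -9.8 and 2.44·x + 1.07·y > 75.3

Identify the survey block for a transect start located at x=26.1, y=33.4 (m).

Olive

-1.28·26.1 − 2.29·33.4 = -109.894, which is < -67.5
-0.02·26.1 − 0.56·33.4 = -19.226, which is < -9.8
2.44·26.1 + 1.07·33.4 = 99.422, which is > 75.3
This sign pattern matches Olive.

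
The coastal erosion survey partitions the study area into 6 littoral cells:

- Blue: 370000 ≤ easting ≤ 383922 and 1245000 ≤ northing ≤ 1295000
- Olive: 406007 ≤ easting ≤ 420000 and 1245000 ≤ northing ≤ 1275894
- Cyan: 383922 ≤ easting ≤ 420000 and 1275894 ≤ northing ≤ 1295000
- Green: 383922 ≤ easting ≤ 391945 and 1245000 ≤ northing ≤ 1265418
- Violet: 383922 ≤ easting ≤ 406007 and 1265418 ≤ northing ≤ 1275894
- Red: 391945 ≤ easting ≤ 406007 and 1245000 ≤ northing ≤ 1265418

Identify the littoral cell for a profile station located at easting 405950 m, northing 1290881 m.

Cyan

The point has easting = 405950 and northing = 1290881.
Only Cyan satisfies 383922 ≤ easting ≤ 420000 and 1275894 ≤ northing ≤ 1295000.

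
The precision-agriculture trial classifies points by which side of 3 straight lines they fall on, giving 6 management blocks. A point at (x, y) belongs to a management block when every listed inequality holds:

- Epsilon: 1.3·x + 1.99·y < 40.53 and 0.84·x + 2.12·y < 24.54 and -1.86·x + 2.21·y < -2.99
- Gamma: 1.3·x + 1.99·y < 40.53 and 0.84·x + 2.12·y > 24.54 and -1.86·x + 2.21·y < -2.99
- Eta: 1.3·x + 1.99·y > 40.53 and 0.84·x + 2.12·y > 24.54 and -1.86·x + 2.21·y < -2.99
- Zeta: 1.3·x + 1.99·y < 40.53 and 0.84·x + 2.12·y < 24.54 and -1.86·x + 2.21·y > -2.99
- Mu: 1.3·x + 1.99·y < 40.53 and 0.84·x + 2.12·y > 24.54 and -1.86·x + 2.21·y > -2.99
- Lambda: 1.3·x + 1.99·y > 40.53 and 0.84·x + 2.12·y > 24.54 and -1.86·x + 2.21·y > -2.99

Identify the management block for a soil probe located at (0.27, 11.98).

1.3·0.27 + 1.99·11.98 = 24.191, which is < 40.53
0.84·0.27 + 2.12·11.98 = 25.624, which is > 24.54
-1.86·0.27 + 2.21·11.98 = 25.974, which is > -2.99
This sign pattern matches Mu.

Mu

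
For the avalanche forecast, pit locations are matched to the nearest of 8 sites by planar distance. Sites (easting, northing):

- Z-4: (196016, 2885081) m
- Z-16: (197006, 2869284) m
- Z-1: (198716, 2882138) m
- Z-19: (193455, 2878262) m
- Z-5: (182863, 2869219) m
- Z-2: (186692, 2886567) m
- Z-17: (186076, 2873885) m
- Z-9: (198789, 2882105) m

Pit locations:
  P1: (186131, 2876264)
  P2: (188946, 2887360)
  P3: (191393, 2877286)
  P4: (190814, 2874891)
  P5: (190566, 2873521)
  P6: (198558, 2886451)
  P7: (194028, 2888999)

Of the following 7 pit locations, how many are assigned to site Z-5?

P1 → Z-17
P2 → Z-2
P3 → Z-19
P4 → Z-19
P5 → Z-17
P6 → Z-4
P7 → Z-4
0 of the 7 go to Z-5.

0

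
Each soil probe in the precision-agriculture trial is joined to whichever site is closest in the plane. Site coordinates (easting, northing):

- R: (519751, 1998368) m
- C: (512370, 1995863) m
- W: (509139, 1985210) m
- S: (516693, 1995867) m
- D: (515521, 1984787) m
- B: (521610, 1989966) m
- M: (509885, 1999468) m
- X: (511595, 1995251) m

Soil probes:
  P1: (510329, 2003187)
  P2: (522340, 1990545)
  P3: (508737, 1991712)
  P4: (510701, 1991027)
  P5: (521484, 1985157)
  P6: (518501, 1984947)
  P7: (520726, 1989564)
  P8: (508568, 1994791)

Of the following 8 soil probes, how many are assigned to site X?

3

P1 → M
P2 → B
P3 → X
P4 → X
P5 → B
P6 → D
P7 → B
P8 → X
3 of the 8 go to X.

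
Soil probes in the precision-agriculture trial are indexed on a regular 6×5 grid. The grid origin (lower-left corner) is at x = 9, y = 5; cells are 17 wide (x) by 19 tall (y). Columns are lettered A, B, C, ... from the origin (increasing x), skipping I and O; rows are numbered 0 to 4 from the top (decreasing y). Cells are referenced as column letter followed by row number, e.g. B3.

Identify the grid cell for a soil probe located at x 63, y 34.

Column index: ⌊(63 − 9) / 17⌋ = ⌊3.176⌋ = 3 → column D
Row offset from origin: ⌊(34 − 5) / 19⌋ = ⌊1.526⌋ = 1 → row 3 (counted from top)

D3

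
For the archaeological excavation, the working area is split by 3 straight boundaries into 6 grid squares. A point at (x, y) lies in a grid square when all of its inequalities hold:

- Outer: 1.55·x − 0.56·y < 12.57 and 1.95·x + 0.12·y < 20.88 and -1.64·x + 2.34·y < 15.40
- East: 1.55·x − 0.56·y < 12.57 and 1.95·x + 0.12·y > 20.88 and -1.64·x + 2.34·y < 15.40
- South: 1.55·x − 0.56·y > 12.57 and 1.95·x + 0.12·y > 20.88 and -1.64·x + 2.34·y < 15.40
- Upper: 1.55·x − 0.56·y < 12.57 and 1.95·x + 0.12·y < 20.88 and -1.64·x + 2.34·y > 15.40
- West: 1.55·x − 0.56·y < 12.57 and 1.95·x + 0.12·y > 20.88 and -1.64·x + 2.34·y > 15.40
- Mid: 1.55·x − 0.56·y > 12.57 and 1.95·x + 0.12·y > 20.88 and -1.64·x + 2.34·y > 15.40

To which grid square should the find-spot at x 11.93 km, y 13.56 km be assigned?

1.55·11.93 − 0.56·13.56 = 10.898, which is < 12.57
1.95·11.93 + 0.12·13.56 = 24.891, which is > 20.88
-1.64·11.93 + 2.34·13.56 = 12.165, which is < 15.40
This sign pattern matches East.

East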